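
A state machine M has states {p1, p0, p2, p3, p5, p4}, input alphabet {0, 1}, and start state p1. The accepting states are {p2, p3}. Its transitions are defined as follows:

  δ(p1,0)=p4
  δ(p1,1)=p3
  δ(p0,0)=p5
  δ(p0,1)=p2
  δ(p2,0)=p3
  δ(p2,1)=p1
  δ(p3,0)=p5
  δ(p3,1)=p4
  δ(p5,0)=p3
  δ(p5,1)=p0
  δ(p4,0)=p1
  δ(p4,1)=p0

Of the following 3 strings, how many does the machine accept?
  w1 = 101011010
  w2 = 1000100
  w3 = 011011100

1

w1: Trace: p1 -1-> p3 -0-> p5 -1-> p0 -0-> p5 -1-> p0 -1-> p2 -0-> p3 -1-> p4 -0-> p1  → end p1, rejected
w2: Trace: p1 -1-> p3 -0-> p5 -0-> p3 -0-> p5 -1-> p0 -0-> p5 -0-> p3  → end p3, accepted
w3: Trace: p1 -0-> p4 -1-> p0 -1-> p2 -0-> p3 -1-> p4 -1-> p0 -1-> p2 -0-> p3 -0-> p5  → end p5, rejected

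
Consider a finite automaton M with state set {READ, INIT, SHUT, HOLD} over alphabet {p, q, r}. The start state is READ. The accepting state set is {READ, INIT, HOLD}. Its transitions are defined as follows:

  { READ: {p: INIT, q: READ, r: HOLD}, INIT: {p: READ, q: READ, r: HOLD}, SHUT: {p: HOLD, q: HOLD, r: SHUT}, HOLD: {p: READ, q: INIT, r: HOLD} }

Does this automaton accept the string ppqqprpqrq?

READ → INIT → READ → READ → READ → INIT → HOLD → READ → READ → HOLD → INIT
End state INIT is accepting.

Yes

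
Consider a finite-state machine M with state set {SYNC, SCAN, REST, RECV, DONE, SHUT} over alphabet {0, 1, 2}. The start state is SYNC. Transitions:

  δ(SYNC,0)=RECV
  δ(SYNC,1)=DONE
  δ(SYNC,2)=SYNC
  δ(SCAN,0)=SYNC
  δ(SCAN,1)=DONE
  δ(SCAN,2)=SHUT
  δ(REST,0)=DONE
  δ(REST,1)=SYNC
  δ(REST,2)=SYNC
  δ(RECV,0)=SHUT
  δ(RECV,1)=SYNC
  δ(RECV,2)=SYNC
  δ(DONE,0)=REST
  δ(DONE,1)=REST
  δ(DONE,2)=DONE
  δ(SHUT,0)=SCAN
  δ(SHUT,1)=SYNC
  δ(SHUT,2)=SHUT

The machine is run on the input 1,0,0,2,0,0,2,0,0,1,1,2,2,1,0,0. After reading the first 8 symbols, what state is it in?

SYNC → DONE → REST → DONE → DONE → REST → DONE → DONE → REST
After 8 symbols: REST.

REST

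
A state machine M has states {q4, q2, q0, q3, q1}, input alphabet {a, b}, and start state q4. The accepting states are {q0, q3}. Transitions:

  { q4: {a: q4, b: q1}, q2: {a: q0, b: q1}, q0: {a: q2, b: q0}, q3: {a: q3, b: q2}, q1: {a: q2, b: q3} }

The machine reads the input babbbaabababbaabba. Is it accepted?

No

q4 → q1 → q2 → q1 → q3 → q2 → q0 → q2 → q1 → q2 → q1 → q2 → q1 → q3 → q3 → q3 → q2 → q1 → q2
End state q2 is not accepting.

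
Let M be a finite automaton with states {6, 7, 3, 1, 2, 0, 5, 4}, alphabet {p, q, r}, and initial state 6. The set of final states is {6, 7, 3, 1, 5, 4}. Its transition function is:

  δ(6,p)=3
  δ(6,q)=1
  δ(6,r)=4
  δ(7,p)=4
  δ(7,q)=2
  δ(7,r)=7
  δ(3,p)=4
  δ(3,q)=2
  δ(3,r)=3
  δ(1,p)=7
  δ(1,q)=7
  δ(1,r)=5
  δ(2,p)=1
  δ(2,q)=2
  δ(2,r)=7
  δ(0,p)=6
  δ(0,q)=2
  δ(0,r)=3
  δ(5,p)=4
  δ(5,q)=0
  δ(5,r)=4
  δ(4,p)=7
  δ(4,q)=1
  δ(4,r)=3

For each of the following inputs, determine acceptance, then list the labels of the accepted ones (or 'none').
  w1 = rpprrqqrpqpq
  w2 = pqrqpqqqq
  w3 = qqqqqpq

w3

w1: Trace: 6 -r-> 4 -p-> 7 -p-> 4 -r-> 3 -r-> 3 -q-> 2 -q-> 2 -r-> 7 -p-> 4 -q-> 1 -p-> 7 -q-> 2  → end 2, rejected
w2: Trace: 6 -p-> 3 -q-> 2 -r-> 7 -q-> 2 -p-> 1 -q-> 7 -q-> 2 -q-> 2 -q-> 2  → end 2, rejected
w3: Trace: 6 -q-> 1 -q-> 7 -q-> 2 -q-> 2 -q-> 2 -p-> 1 -q-> 7  → end 7, accepted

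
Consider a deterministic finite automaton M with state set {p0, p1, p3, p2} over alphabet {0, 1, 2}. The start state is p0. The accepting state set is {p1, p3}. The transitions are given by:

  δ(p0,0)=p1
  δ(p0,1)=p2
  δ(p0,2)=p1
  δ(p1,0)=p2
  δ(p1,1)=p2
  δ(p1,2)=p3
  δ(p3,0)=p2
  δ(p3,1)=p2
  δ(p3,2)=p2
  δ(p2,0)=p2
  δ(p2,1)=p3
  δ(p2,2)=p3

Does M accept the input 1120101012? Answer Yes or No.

No

start at p0
read '1': p0 → p2
read '1': p2 → p3
read '2': p3 → p2
read '0': p2 → p2
read '1': p2 → p3
read '0': p3 → p2
read '1': p2 → p3
read '0': p3 → p2
read '1': p2 → p3
read '2': p3 → p2
End state p2 is not accepting.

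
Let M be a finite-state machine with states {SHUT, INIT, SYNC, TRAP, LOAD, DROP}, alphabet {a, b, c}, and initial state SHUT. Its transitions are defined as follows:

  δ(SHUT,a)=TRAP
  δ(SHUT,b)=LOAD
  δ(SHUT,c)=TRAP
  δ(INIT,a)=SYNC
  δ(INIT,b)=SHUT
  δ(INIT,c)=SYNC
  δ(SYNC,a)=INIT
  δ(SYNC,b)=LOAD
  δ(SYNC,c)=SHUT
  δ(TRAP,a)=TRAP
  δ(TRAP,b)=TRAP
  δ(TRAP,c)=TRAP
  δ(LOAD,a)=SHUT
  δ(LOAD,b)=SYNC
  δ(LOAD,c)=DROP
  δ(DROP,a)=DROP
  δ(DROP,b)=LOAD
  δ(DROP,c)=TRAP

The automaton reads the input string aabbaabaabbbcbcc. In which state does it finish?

start at SHUT
read 'a': SHUT → TRAP
read 'a': TRAP → TRAP
read 'b': TRAP → TRAP
read 'b': TRAP → TRAP
read 'a': TRAP → TRAP
read 'a': TRAP → TRAP
read 'b': TRAP → TRAP
read 'a': TRAP → TRAP
read 'a': TRAP → TRAP
read 'b': TRAP → TRAP
read 'b': TRAP → TRAP
read 'b': TRAP → TRAP
read 'c': TRAP → TRAP
read 'b': TRAP → TRAP
read 'c': TRAP → TRAP
read 'c': TRAP → TRAP

TRAP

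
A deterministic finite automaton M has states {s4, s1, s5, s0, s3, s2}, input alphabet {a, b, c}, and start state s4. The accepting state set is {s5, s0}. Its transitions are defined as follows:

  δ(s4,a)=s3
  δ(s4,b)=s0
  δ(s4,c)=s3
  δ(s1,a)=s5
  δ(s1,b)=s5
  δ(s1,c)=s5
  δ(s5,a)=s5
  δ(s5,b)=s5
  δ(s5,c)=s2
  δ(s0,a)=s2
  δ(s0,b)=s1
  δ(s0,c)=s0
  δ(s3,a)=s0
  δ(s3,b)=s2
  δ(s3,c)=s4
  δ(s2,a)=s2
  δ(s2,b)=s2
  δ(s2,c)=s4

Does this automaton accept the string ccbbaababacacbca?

s4 → s3 → s4 → s0 → s1 → s5 → s5 → s5 → s5 → s5 → s5 → s2 → s2 → s4 → s0 → s0 → s2
End state s2 is not accepting.

No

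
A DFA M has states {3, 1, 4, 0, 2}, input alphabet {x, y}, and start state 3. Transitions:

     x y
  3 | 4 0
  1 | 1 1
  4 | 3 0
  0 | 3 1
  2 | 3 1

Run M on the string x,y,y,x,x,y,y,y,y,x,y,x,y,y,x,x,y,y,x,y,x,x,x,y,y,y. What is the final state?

1

start at 3
read 'x': 3 → 4
read 'y': 4 → 0
read 'y': 0 → 1
read 'x': 1 → 1
read 'x': 1 → 1
read 'y': 1 → 1
read 'y': 1 → 1
read 'y': 1 → 1
read 'y': 1 → 1
read 'x': 1 → 1
read 'y': 1 → 1
read 'x': 1 → 1
read 'y': 1 → 1
read 'y': 1 → 1
read 'x': 1 → 1
read 'x': 1 → 1
read 'y': 1 → 1
read 'y': 1 → 1
read 'x': 1 → 1
read 'y': 1 → 1
read 'x': 1 → 1
read 'x': 1 → 1
read 'x': 1 → 1
read 'y': 1 → 1
read 'y': 1 → 1
read 'y': 1 → 1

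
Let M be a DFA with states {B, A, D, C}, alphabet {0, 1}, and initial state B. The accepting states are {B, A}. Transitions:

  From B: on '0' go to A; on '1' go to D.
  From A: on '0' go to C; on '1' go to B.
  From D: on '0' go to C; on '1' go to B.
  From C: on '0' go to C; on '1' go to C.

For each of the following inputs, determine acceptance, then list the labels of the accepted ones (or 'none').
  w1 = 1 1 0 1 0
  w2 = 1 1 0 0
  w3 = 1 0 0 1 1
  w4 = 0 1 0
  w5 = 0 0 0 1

w1, w4

w1:
  start at B
  read '1': B → D
  read '1': D → B
  read '0': B → A
  read '1': A → B
  read '0': B → A
  end A, accepted
w2:
  start at B
  read '1': B → D
  read '1': D → B
  read '0': B → A
  read '0': A → C
  end C, rejected
w3:
  start at B
  read '1': B → D
  read '0': D → C
  read '0': C → C
  read '1': C → C
  read '1': C → C
  end C, rejected
w4:
  start at B
  read '0': B → A
  read '1': A → B
  read '0': B → A
  end A, accepted
w5:
  start at B
  read '0': B → A
  read '0': A → C
  read '0': C → C
  read '1': C → C
  end C, rejected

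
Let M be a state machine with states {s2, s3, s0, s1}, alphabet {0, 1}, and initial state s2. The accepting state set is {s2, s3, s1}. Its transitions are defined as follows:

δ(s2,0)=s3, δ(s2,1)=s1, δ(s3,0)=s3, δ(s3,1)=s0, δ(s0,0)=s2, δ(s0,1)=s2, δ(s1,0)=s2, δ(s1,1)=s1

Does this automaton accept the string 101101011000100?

Yes

s2 → s1 → s2 → s1 → s1 → s2 → s1 → s2 → s1 → s1 → s2 → s3 → s3 → s0 → s2 → s3
End state s3 is accepting.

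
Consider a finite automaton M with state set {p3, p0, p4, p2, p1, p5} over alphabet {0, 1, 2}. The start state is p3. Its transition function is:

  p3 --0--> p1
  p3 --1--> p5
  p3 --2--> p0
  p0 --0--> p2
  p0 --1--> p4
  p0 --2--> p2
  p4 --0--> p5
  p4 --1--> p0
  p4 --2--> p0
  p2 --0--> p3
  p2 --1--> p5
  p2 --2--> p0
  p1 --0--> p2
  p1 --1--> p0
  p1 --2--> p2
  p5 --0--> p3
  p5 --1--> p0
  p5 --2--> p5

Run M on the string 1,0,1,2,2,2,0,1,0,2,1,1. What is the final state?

p0

p3 → p5 → p3 → p5 → p5 → p5 → p5 → p3 → p5 → p3 → p0 → p4 → p0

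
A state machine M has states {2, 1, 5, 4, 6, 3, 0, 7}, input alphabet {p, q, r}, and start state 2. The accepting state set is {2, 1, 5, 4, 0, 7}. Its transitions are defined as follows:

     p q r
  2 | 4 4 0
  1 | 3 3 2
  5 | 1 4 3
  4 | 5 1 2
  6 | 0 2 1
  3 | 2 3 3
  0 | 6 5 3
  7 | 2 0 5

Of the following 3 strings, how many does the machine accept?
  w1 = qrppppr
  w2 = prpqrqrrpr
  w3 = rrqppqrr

w1: Trace: 2 -q-> 4 -r-> 2 -p-> 4 -p-> 5 -p-> 1 -p-> 3 -r-> 3  → end 3, rejected
w2: Trace: 2 -p-> 4 -r-> 2 -p-> 4 -q-> 1 -r-> 2 -q-> 4 -r-> 2 -r-> 0 -p-> 6 -r-> 1  → end 1, accepted
w3: Trace: 2 -r-> 0 -r-> 3 -q-> 3 -p-> 2 -p-> 4 -q-> 1 -r-> 2 -r-> 0  → end 0, accepted

2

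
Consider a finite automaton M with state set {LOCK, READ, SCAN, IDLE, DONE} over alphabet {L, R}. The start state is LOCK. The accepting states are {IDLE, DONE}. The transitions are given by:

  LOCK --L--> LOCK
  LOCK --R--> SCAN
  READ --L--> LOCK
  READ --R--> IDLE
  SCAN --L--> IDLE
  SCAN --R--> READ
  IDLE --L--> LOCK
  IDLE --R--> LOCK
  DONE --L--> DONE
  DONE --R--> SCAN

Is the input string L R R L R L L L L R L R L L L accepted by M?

start at LOCK
read 'L': LOCK → LOCK
read 'R': LOCK → SCAN
read 'R': SCAN → READ
read 'L': READ → LOCK
read 'R': LOCK → SCAN
read 'L': SCAN → IDLE
read 'L': IDLE → LOCK
read 'L': LOCK → LOCK
read 'L': LOCK → LOCK
read 'R': LOCK → SCAN
read 'L': SCAN → IDLE
read 'R': IDLE → LOCK
read 'L': LOCK → LOCK
read 'L': LOCK → LOCK
read 'L': LOCK → LOCK
End state LOCK is not accepting.

No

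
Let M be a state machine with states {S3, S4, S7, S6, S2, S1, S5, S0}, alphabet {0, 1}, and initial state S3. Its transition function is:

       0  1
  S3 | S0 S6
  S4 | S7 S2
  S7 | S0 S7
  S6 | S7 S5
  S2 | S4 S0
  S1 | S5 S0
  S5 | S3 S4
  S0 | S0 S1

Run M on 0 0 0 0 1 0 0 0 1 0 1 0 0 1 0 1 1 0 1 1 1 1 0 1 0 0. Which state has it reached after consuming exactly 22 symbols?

S0

Trace: S3 -0-> S0 -0-> S0 -0-> S0 -0-> S0 -1-> S1 -0-> S5 -0-> S3 -0-> S0 -1-> S1 -0-> S5 -1-> S4 -0-> S7 -0-> S0 -1-> S1 -0-> S5 -1-> S4 -1-> S2 -0-> S4 -1-> S2 -1-> S0 -1-> S1 -1-> S0
After 22 symbols: S0.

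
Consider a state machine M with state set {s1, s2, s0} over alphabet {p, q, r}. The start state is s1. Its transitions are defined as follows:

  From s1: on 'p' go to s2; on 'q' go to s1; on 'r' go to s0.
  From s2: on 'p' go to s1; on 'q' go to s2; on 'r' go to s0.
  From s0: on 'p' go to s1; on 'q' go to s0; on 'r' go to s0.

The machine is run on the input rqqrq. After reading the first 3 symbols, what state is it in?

s0

Trace: s1 -r-> s0 -q-> s0 -q-> s0
After 3 symbols: s0.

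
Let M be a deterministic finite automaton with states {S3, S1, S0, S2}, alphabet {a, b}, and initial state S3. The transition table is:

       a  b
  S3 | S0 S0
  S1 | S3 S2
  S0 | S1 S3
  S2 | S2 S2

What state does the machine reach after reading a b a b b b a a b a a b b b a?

Trace: S3 -a-> S0 -b-> S3 -a-> S0 -b-> S3 -b-> S0 -b-> S3 -a-> S0 -a-> S1 -b-> S2 -a-> S2 -a-> S2 -b-> S2 -b-> S2 -b-> S2 -a-> S2

S2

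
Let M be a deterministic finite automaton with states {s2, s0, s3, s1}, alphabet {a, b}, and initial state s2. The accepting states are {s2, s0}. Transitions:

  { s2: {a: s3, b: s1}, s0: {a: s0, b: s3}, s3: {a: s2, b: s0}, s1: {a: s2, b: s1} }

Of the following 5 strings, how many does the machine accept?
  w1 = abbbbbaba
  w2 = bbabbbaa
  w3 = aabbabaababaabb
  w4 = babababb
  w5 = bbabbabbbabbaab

2

w1: s2 → s3 → s0 → s3 → s0 → s3 → s0 → s0 → s3 → s2  → end s2, accepted
w2: s2 → s1 → s1 → s2 → s1 → s1 → s1 → s2 → s3  → end s3, rejected
w3: s2 → s3 → s2 → s1 → s1 → s2 → s1 → s2 → s3 → s0 → s0 → s3 → s2 → s3 → s0 → s3  → end s3, rejected
w4: s2 → s1 → s2 → s1 → s2 → s1 → s2 → s1 → s1  → end s1, rejected
w5: s2 → s1 → s1 → s2 → s1 → s1 → s2 → s1 → s1 → s1 → s2 → s1 → s1 → s2 → s3 → s0  → end s0, accepted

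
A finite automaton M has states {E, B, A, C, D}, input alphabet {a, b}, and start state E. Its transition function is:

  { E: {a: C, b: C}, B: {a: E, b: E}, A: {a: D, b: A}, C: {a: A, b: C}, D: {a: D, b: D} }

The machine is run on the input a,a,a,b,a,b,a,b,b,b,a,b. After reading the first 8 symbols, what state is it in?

Trace: E -a-> C -a-> A -a-> D -b-> D -a-> D -b-> D -a-> D -b-> D
After 8 symbols: D.

D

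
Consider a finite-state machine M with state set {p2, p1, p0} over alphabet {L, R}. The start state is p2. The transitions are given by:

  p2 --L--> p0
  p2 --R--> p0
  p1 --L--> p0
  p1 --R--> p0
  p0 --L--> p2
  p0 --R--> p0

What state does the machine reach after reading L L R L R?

p0

start at p2
read 'L': p2 → p0
read 'L': p0 → p2
read 'R': p2 → p0
read 'L': p0 → p2
read 'R': p2 → p0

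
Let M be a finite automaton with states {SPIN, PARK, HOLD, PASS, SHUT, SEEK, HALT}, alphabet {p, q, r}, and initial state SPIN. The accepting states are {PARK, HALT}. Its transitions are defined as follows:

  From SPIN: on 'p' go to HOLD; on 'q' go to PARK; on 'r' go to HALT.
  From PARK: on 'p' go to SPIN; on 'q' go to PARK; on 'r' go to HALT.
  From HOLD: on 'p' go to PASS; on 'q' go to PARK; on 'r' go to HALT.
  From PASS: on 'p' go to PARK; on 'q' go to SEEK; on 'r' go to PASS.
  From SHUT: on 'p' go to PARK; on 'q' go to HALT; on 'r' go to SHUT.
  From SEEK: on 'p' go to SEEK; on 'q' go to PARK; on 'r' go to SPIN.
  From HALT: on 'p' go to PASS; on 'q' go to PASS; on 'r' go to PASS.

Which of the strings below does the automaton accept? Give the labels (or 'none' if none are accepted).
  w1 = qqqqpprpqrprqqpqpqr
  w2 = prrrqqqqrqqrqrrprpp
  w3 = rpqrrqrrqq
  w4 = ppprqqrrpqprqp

w1, w2, w3

w1: SPIN → PARK → PARK → PARK → PARK → SPIN → HOLD → HALT → PASS → SEEK → SPIN → HOLD → HALT → PASS → SEEK → SEEK → PARK → SPIN → PARK → HALT  → end HALT, accepted
w2: SPIN → HOLD → HALT → PASS → PASS → SEEK → PARK → PARK → PARK → HALT → PASS → SEEK → SPIN → PARK → HALT → PASS → PARK → HALT → PASS → PARK  → end PARK, accepted
w3: SPIN → HALT → PASS → SEEK → SPIN → HALT → PASS → PASS → PASS → SEEK → PARK  → end PARK, accepted
w4: SPIN → HOLD → PASS → PARK → HALT → PASS → SEEK → SPIN → HALT → PASS → SEEK → SEEK → SPIN → PARK → SPIN  → end SPIN, rejected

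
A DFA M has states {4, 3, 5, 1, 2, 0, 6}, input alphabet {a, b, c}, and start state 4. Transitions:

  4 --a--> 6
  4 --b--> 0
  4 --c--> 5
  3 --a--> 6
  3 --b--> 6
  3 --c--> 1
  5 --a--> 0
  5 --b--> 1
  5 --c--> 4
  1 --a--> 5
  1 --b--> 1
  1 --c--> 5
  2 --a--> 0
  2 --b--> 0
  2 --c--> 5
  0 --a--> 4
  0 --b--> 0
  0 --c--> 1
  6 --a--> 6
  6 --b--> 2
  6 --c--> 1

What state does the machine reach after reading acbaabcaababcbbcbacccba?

4

start at 4
read 'a': 4 → 6
read 'c': 6 → 1
read 'b': 1 → 1
read 'a': 1 → 5
read 'a': 5 → 0
read 'b': 0 → 0
read 'c': 0 → 1
read 'a': 1 → 5
read 'a': 5 → 0
read 'b': 0 → 0
read 'a': 0 → 4
read 'b': 4 → 0
read 'c': 0 → 1
read 'b': 1 → 1
read 'b': 1 → 1
read 'c': 1 → 5
read 'b': 5 → 1
read 'a': 1 → 5
read 'c': 5 → 4
read 'c': 4 → 5
read 'c': 5 → 4
read 'b': 4 → 0
read 'a': 0 → 4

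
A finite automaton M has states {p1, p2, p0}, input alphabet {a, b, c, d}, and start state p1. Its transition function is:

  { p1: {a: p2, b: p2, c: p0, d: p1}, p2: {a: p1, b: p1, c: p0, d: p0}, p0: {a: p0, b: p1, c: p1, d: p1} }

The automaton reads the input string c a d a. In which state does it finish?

start at p1
read 'c': p1 → p0
read 'a': p0 → p0
read 'd': p0 → p1
read 'a': p1 → p2

p2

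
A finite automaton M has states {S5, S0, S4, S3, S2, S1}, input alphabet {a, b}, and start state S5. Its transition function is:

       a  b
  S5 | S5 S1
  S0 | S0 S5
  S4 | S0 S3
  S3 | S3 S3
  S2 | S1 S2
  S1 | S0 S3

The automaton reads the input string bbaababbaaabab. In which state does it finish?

S3

Trace: S5 -b-> S1 -b-> S3 -a-> S3 -a-> S3 -b-> S3 -a-> S3 -b-> S3 -b-> S3 -a-> S3 -a-> S3 -a-> S3 -b-> S3 -a-> S3 -b-> S3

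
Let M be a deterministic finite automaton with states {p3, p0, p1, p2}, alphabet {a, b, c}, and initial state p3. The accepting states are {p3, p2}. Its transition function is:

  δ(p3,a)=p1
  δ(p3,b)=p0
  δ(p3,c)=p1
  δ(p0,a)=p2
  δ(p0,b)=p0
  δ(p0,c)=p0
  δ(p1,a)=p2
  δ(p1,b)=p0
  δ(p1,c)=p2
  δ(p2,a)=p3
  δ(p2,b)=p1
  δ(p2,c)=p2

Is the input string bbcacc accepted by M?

Trace: p3 -b-> p0 -b-> p0 -c-> p0 -a-> p2 -c-> p2 -c-> p2
End state p2 is accepting.

Yes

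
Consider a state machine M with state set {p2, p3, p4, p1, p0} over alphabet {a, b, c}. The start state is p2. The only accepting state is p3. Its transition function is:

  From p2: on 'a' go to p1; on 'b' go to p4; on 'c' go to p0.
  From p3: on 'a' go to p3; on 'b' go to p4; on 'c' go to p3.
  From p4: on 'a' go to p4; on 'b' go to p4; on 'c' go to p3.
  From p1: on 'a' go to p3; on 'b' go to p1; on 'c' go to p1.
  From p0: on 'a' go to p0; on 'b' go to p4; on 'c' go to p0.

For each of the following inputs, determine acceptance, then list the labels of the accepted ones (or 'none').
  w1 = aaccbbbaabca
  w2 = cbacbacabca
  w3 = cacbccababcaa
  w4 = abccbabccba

w1: p2 → p1 → p3 → p3 → p3 → p4 → p4 → p4 → p4 → p4 → p4 → p3 → p3  → end p3, accepted
w2: p2 → p0 → p4 → p4 → p3 → p4 → p4 → p3 → p3 → p4 → p3 → p3  → end p3, accepted
w3: p2 → p0 → p0 → p0 → p4 → p3 → p3 → p3 → p4 → p4 → p4 → p3 → p3 → p3  → end p3, accepted
w4: p2 → p1 → p1 → p1 → p1 → p1 → p3 → p4 → p3 → p3 → p4 → p4  → end p4, rejected

w1, w2, w3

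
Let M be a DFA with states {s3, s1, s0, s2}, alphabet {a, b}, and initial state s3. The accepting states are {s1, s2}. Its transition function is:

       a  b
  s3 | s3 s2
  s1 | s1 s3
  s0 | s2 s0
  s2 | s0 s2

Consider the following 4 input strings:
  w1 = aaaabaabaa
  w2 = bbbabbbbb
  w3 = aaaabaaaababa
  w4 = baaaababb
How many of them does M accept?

w1: s3 → s3 → s3 → s3 → s3 → s2 → s0 → s2 → s2 → s0 → s2  → end s2, accepted
w2: s3 → s2 → s2 → s2 → s0 → s0 → s0 → s0 → s0 → s0  → end s0, rejected
w3: s3 → s3 → s3 → s3 → s3 → s2 → s0 → s2 → s0 → s2 → s2 → s0 → s0 → s2  → end s2, accepted
w4: s3 → s2 → s0 → s2 → s0 → s2 → s2 → s0 → s0 → s0  → end s0, rejected

2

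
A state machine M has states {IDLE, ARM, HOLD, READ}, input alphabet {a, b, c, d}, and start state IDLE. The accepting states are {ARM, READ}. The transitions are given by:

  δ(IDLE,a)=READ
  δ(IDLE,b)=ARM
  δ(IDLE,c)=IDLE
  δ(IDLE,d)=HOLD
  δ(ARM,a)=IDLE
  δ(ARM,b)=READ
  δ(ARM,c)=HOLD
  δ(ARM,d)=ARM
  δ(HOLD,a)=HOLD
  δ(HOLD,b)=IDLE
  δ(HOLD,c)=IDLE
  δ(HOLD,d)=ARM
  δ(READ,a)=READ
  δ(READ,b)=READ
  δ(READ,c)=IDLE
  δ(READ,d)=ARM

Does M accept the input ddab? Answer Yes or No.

Yes

Trace: IDLE -d-> HOLD -d-> ARM -a-> IDLE -b-> ARM
End state ARM is accepting.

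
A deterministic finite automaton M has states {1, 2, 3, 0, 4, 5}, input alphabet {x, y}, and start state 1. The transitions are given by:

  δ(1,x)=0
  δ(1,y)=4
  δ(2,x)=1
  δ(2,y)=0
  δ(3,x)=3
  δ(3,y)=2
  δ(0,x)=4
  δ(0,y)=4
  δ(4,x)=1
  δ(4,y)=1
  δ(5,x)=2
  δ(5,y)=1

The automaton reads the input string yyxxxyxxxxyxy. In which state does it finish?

4

Trace: 1 -y-> 4 -y-> 1 -x-> 0 -x-> 4 -x-> 1 -y-> 4 -x-> 1 -x-> 0 -x-> 4 -x-> 1 -y-> 4 -x-> 1 -y-> 4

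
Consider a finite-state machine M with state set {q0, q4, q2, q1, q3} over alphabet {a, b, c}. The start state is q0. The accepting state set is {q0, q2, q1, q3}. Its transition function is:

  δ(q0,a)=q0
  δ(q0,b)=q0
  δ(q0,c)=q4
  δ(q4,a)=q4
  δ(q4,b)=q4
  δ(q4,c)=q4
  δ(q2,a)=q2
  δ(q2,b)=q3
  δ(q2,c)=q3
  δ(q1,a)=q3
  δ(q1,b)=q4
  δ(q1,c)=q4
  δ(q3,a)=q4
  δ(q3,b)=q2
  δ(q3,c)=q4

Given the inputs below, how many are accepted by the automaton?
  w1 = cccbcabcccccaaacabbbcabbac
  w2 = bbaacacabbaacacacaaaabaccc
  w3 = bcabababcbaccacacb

w1: Trace: q0 -c-> q4 -c-> q4 -c-> q4 -b-> q4 -c-> q4 -a-> q4 -b-> q4 -c-> q4 -c-> q4 -c-> q4 -c-> q4 -c-> q4 -a-> q4 -a-> q4 -a-> q4 -c-> q4 -a-> q4 -b-> q4 -b-> q4 -b-> q4 -c-> q4 -a-> q4 -b-> q4 -b-> q4 -a-> q4 -c-> q4  → end q4, rejected
w2: Trace: q0 -b-> q0 -b-> q0 -a-> q0 -a-> q0 -c-> q4 -a-> q4 -c-> q4 -a-> q4 -b-> q4 -b-> q4 -a-> q4 -a-> q4 -c-> q4 -a-> q4 -c-> q4 -a-> q4 -c-> q4 -a-> q4 -a-> q4 -a-> q4 -a-> q4 -b-> q4 -a-> q4 -c-> q4 -c-> q4 -c-> q4  → end q4, rejected
w3: Trace: q0 -b-> q0 -c-> q4 -a-> q4 -b-> q4 -a-> q4 -b-> q4 -a-> q4 -b-> q4 -c-> q4 -b-> q4 -a-> q4 -c-> q4 -c-> q4 -a-> q4 -c-> q4 -a-> q4 -c-> q4 -b-> q4  → end q4, rejected

0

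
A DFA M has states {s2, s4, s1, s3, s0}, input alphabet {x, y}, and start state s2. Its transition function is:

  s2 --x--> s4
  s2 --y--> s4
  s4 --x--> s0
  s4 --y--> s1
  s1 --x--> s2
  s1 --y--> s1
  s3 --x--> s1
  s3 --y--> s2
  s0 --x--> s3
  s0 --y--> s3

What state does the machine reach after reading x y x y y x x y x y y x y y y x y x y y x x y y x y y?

s1

Trace: s2 -x-> s4 -y-> s1 -x-> s2 -y-> s4 -y-> s1 -x-> s2 -x-> s4 -y-> s1 -x-> s2 -y-> s4 -y-> s1 -x-> s2 -y-> s4 -y-> s1 -y-> s1 -x-> s2 -y-> s4 -x-> s0 -y-> s3 -y-> s2 -x-> s4 -x-> s0 -y-> s3 -y-> s2 -x-> s4 -y-> s1 -y-> s1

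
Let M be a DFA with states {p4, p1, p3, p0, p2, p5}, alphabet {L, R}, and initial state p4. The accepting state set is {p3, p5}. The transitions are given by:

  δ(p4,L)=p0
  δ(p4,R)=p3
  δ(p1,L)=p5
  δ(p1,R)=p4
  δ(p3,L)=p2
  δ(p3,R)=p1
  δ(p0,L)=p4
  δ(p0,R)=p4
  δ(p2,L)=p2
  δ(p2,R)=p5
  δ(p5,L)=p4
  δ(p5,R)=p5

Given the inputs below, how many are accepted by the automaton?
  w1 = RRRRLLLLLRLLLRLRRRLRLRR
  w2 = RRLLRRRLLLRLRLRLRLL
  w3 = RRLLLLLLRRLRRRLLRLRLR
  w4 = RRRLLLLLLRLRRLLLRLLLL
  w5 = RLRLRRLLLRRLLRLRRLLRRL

2

w1: p4 → p3 → p1 → p4 → p3 → p2 → p2 → p2 → p2 → p2 → p5 → p4 → p0 → p4 → p3 → p2 → p5 → p5 → p5 → p4 → p3 → p2 → p5 → p5  → end p5, accepted
w2: p4 → p3 → p1 → p5 → p4 → p3 → p1 → p4 → p0 → p4 → p0 → p4 → p0 → p4 → p0 → p4 → p0 → p4 → p0 → p4  → end p4, rejected
w3: p4 → p3 → p1 → p5 → p4 → p0 → p4 → p0 → p4 → p3 → p1 → p5 → p5 → p5 → p5 → p4 → p0 → p4 → p0 → p4 → p0 → p4  → end p4, rejected
w4: p4 → p3 → p1 → p4 → p0 → p4 → p0 → p4 → p0 → p4 → p3 → p2 → p5 → p5 → p4 → p0 → p4 → p3 → p2 → p2 → p2 → p2  → end p2, rejected
w5: p4 → p3 → p2 → p5 → p4 → p3 → p1 → p5 → p4 → p0 → p4 → p3 → p2 → p2 → p5 → p4 → p3 → p1 → p5 → p4 → p3 → p1 → p5  → end p5, accepted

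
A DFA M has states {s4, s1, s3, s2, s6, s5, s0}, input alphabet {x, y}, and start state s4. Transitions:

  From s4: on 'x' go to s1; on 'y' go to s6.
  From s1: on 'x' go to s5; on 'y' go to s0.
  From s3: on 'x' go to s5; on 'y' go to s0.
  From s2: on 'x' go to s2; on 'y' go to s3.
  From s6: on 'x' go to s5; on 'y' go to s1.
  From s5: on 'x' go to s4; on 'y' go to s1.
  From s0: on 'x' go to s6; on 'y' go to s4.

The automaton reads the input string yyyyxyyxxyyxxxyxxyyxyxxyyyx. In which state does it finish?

s6

s4 → s6 → s1 → s0 → s4 → s1 → s0 → s4 → s1 → s5 → s1 → s0 → s6 → s5 → s4 → s6 → s5 → s4 → s6 → s1 → s5 → s1 → s5 → s4 → s6 → s1 → s0 → s6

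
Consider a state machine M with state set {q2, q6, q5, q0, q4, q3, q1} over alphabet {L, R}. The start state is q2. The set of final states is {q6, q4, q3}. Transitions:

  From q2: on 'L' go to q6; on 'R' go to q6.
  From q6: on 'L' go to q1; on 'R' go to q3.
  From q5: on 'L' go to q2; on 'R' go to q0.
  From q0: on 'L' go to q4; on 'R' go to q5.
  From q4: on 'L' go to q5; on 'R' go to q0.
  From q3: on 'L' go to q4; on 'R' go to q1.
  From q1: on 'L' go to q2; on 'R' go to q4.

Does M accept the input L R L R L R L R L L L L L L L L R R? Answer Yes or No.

No

q2 → q6 → q3 → q4 → q0 → q4 → q0 → q4 → q0 → q4 → q5 → q2 → q6 → q1 → q2 → q6 → q1 → q4 → q0
End state q0 is not accepting.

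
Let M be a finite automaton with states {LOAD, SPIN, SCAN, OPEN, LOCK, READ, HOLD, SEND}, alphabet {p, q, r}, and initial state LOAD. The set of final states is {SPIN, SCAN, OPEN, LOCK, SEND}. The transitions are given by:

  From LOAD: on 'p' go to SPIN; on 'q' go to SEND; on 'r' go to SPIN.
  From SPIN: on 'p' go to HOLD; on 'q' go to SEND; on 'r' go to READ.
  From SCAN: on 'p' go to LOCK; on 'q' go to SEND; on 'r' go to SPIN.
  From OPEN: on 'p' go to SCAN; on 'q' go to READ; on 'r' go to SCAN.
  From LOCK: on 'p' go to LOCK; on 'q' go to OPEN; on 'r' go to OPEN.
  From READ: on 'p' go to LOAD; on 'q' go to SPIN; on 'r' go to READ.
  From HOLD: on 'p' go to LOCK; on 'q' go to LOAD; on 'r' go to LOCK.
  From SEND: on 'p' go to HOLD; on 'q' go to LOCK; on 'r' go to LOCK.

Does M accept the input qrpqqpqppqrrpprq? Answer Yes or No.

LOAD → SEND → LOCK → LOCK → OPEN → READ → LOAD → SEND → HOLD → LOCK → OPEN → SCAN → SPIN → HOLD → LOCK → OPEN → READ
End state READ is not accepting.

No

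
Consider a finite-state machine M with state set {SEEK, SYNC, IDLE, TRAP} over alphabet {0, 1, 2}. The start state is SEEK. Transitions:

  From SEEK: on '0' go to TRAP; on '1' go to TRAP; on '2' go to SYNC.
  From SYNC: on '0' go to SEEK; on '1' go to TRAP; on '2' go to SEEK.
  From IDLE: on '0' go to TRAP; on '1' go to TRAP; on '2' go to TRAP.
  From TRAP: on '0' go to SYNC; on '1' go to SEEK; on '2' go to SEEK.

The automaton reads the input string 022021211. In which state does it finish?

Trace: SEEK -0-> TRAP -2-> SEEK -2-> SYNC -0-> SEEK -2-> SYNC -1-> TRAP -2-> SEEK -1-> TRAP -1-> SEEK

SEEK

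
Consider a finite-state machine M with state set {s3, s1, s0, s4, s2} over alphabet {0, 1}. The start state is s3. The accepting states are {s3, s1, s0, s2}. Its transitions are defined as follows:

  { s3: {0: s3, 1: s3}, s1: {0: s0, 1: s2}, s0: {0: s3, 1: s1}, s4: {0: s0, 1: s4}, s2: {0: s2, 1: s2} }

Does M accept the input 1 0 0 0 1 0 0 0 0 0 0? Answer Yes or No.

start at s3
read '1': s3 → s3
read '0': s3 → s3
read '0': s3 → s3
read '0': s3 → s3
read '1': s3 → s3
read '0': s3 → s3
read '0': s3 → s3
read '0': s3 → s3
read '0': s3 → s3
read '0': s3 → s3
read '0': s3 → s3
End state s3 is accepting.

Yes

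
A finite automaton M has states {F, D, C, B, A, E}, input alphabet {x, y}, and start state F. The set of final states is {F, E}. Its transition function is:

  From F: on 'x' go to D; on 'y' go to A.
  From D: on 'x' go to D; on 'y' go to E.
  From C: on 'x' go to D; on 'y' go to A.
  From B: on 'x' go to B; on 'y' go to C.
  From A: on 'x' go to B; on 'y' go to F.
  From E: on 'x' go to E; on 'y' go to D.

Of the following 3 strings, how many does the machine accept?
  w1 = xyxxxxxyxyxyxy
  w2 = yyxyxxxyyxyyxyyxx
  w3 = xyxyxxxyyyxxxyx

2

w1:
  start at F
  read 'x': F → D
  read 'y': D → E
  read 'x': E → E
  read 'x': E → E
  read 'x': E → E
  read 'x': E → E
  read 'x': E → E
  read 'y': E → D
  read 'x': D → D
  read 'y': D → E
  read 'x': E → E
  read 'y': E → D
  read 'x': D → D
  read 'y': D → E
  end E, accepted
w2:
  start at F
  read 'y': F → A
  read 'y': A → F
  read 'x': F → D
  read 'y': D → E
  read 'x': E → E
  read 'x': E → E
  read 'x': E → E
  read 'y': E → D
  read 'y': D → E
  read 'x': E → E
  read 'y': E → D
  read 'y': D → E
  read 'x': E → E
  read 'y': E → D
  read 'y': D → E
  read 'x': E → E
  read 'x': E → E
  end E, accepted
w3:
  start at F
  read 'x': F → D
  read 'y': D → E
  read 'x': E → E
  read 'y': E → D
  read 'x': D → D
  read 'x': D → D
  read 'x': D → D
  read 'y': D → E
  read 'y': E → D
  read 'y': D → E
  read 'x': E → E
  read 'x': E → E
  read 'x': E → E
  read 'y': E → D
  read 'x': D → D
  end D, rejected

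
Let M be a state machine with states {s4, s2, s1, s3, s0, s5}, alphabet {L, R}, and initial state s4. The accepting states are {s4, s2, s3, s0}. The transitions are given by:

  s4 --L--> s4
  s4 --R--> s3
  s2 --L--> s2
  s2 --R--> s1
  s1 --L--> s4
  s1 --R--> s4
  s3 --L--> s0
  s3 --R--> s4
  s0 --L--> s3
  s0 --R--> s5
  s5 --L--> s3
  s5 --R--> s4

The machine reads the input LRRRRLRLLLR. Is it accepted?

start at s4
read 'L': s4 → s4
read 'R': s4 → s3
read 'R': s3 → s4
read 'R': s4 → s3
read 'R': s3 → s4
read 'L': s4 → s4
read 'R': s4 → s3
read 'L': s3 → s0
read 'L': s0 → s3
read 'L': s3 → s0
read 'R': s0 → s5
End state s5 is not accepting.

No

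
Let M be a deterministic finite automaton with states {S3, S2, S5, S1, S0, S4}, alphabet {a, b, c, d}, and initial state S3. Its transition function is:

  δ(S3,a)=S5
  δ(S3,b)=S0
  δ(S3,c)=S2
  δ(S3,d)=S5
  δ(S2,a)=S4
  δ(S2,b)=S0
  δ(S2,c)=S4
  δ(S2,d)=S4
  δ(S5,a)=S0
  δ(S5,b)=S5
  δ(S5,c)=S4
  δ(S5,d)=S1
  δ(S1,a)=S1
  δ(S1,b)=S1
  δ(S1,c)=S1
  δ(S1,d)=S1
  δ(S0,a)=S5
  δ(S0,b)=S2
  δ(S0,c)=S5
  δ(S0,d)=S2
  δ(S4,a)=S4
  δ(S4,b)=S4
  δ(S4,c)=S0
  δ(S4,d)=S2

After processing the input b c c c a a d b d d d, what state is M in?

start at S3
read 'b': S3 → S0
read 'c': S0 → S5
read 'c': S5 → S4
read 'c': S4 → S0
read 'a': S0 → S5
read 'a': S5 → S0
read 'd': S0 → S2
read 'b': S2 → S0
read 'd': S0 → S2
read 'd': S2 → S4
read 'd': S4 → S2

S2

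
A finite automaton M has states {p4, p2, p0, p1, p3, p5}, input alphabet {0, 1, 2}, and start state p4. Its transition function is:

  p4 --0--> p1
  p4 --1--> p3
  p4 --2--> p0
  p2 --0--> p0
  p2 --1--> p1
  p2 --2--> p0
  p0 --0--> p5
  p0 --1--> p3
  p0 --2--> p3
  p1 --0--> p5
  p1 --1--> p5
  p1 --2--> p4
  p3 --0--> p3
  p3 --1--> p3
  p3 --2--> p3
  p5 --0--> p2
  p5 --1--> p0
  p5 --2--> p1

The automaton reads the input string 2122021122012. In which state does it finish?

Trace: p4 -2-> p0 -1-> p3 -2-> p3 -2-> p3 -0-> p3 -2-> p3 -1-> p3 -1-> p3 -2-> p3 -2-> p3 -0-> p3 -1-> p3 -2-> p3

p3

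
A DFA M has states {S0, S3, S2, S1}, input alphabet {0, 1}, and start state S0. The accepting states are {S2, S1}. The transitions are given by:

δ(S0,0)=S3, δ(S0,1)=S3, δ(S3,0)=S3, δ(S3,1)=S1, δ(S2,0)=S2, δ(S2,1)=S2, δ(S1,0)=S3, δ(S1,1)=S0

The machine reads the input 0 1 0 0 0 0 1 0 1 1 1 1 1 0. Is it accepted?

No

start at S0
read '0': S0 → S3
read '1': S3 → S1
read '0': S1 → S3
read '0': S3 → S3
read '0': S3 → S3
read '0': S3 → S3
read '1': S3 → S1
read '0': S1 → S3
read '1': S3 → S1
read '1': S1 → S0
read '1': S0 → S3
read '1': S3 → S1
read '1': S1 → S0
read '0': S0 → S3
End state S3 is not accepting.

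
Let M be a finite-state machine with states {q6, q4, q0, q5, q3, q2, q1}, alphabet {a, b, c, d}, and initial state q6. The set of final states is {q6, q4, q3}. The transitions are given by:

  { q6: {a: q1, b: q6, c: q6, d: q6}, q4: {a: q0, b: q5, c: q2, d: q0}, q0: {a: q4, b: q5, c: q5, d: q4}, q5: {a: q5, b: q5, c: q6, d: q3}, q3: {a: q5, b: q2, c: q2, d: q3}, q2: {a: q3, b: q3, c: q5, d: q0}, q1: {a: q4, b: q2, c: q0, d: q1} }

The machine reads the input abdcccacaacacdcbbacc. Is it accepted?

start at q6
read 'a': q6 → q1
read 'b': q1 → q2
read 'd': q2 → q0
read 'c': q0 → q5
read 'c': q5 → q6
read 'c': q6 → q6
read 'a': q6 → q1
read 'c': q1 → q0
read 'a': q0 → q4
read 'a': q4 → q0
read 'c': q0 → q5
read 'a': q5 → q5
read 'c': q5 → q6
read 'd': q6 → q6
read 'c': q6 → q6
read 'b': q6 → q6
read 'b': q6 → q6
read 'a': q6 → q1
read 'c': q1 → q0
read 'c': q0 → q5
End state q5 is not accepting.

No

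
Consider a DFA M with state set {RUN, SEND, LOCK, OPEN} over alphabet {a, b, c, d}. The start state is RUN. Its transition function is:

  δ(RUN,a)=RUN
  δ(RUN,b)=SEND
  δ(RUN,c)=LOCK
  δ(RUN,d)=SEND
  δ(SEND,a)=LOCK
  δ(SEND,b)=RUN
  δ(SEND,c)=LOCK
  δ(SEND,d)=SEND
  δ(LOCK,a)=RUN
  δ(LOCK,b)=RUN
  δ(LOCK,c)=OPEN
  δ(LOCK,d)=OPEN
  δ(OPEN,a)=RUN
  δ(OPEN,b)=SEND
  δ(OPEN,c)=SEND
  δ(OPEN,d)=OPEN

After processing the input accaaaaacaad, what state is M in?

SEND

Trace: RUN -a-> RUN -c-> LOCK -c-> OPEN -a-> RUN -a-> RUN -a-> RUN -a-> RUN -a-> RUN -c-> LOCK -a-> RUN -a-> RUN -d-> SEND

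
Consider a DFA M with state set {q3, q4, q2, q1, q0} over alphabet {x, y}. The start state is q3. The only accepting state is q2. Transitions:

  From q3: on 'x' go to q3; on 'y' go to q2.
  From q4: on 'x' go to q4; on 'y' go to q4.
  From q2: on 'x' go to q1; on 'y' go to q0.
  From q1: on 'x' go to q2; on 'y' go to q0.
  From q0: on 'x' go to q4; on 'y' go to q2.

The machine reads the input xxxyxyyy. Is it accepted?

Trace: q3 -x-> q3 -x-> q3 -x-> q3 -y-> q2 -x-> q1 -y-> q0 -y-> q2 -y-> q0
End state q0 is not accepting.

No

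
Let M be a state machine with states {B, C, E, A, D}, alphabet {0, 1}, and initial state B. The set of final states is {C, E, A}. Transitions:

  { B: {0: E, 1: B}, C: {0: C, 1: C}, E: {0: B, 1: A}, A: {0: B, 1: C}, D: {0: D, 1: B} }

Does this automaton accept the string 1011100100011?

Yes

start at B
read '1': B → B
read '0': B → E
read '1': E → A
read '1': A → C
read '1': C → C
read '0': C → C
read '0': C → C
read '1': C → C
read '0': C → C
read '0': C → C
read '0': C → C
read '1': C → C
read '1': C → C
End state C is accepting.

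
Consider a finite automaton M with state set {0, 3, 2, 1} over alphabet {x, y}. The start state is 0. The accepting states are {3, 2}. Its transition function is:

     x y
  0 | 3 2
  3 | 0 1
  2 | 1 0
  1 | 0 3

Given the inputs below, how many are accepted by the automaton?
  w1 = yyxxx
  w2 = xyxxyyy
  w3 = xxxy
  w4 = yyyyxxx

w1: 0 → 2 → 0 → 3 → 0 → 3  → end 3, accepted
w2: 0 → 3 → 1 → 0 → 3 → 1 → 3 → 1  → end 1, rejected
w3: 0 → 3 → 0 → 3 → 1  → end 1, rejected
w4: 0 → 2 → 0 → 2 → 0 → 3 → 0 → 3  → end 3, accepted

2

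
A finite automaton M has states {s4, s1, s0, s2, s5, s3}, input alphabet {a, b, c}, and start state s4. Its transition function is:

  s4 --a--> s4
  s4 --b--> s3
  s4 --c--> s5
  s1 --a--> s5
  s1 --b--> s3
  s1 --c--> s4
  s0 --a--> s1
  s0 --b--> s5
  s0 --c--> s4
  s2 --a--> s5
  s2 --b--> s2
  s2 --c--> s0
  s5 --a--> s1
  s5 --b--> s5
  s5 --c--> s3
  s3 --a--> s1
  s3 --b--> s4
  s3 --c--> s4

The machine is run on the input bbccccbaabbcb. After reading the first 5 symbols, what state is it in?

s4

s4 → s3 → s4 → s5 → s3 → s4
After 5 symbols: s4.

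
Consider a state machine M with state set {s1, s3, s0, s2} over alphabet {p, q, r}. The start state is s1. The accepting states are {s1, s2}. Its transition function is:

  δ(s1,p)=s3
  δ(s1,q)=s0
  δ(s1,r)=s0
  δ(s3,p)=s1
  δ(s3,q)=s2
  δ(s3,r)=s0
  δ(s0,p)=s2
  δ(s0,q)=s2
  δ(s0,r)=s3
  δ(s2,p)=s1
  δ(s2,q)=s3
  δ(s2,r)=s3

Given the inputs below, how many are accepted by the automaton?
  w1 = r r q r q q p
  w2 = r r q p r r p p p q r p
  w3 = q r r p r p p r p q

2

w1: s1 → s0 → s3 → s2 → s3 → s2 → s3 → s1  → end s1, accepted
w2: s1 → s0 → s3 → s2 → s1 → s0 → s3 → s1 → s3 → s1 → s0 → s3 → s1  → end s1, accepted
w3: s1 → s0 → s3 → s0 → s2 → s3 → s1 → s3 → s0 → s2 → s3  → end s3, rejected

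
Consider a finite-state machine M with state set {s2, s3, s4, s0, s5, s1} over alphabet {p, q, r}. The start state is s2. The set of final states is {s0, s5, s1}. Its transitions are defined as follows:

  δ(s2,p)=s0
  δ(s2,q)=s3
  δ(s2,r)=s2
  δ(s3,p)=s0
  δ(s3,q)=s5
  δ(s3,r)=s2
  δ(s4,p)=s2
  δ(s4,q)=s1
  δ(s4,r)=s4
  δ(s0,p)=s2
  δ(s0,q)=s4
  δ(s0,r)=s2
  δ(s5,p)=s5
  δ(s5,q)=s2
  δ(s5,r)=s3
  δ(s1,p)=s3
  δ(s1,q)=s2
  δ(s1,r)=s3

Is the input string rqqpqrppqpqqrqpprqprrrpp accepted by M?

No

Trace: s2 -r-> s2 -q-> s3 -q-> s5 -p-> s5 -q-> s2 -r-> s2 -p-> s0 -p-> s2 -q-> s3 -p-> s0 -q-> s4 -q-> s1 -r-> s3 -q-> s5 -p-> s5 -p-> s5 -r-> s3 -q-> s5 -p-> s5 -r-> s3 -r-> s2 -r-> s2 -p-> s0 -p-> s2
End state s2 is not accepting.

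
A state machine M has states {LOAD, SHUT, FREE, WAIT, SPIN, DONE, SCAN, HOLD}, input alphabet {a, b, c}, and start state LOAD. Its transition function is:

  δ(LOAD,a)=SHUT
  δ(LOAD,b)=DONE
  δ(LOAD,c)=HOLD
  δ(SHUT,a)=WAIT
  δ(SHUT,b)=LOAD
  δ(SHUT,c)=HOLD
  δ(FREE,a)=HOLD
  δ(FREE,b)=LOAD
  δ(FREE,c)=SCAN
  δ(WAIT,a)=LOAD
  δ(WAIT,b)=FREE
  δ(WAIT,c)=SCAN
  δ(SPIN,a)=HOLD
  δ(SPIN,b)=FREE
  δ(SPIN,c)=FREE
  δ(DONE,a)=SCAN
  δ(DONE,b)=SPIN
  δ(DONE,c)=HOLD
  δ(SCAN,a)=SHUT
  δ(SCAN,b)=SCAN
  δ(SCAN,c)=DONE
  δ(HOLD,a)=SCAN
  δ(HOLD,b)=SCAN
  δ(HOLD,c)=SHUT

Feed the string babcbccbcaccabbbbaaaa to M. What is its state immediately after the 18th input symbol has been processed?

SHUT

Trace: LOAD -b-> DONE -a-> SCAN -b-> SCAN -c-> DONE -b-> SPIN -c-> FREE -c-> SCAN -b-> SCAN -c-> DONE -a-> SCAN -c-> DONE -c-> HOLD -a-> SCAN -b-> SCAN -b-> SCAN -b-> SCAN -b-> SCAN -a-> SHUT
After 18 symbols: SHUT.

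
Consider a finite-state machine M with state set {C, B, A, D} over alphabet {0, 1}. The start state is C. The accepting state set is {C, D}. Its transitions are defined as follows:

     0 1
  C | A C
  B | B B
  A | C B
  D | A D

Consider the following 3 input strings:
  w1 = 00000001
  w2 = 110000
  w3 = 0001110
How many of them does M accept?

1

w1: Trace: C -0-> A -0-> C -0-> A -0-> C -0-> A -0-> C -0-> A -1-> B  → end B, rejected
w2: Trace: C -1-> C -1-> C -0-> A -0-> C -0-> A -0-> C  → end C, accepted
w3: Trace: C -0-> A -0-> C -0-> A -1-> B -1-> B -1-> B -0-> B  → end B, rejected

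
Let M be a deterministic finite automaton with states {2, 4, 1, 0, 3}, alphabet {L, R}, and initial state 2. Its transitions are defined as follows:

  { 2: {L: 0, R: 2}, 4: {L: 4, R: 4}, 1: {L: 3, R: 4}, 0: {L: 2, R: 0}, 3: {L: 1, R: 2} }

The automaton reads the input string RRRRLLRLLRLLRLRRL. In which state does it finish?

2 → 2 → 2 → 2 → 2 → 0 → 2 → 2 → 0 → 2 → 2 → 0 → 2 → 2 → 0 → 0 → 0 → 2

2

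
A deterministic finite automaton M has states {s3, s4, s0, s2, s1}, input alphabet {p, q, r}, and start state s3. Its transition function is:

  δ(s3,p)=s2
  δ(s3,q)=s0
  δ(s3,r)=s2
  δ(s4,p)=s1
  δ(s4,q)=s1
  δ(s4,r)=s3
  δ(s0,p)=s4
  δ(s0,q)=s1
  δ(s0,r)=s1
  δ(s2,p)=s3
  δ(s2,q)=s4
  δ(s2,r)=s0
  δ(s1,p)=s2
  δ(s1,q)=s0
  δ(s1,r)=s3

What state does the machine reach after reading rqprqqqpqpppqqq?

s0

start at s3
read 'r': s3 → s2
read 'q': s2 → s4
read 'p': s4 → s1
read 'r': s1 → s3
read 'q': s3 → s0
read 'q': s0 → s1
read 'q': s1 → s0
read 'p': s0 → s4
read 'q': s4 → s1
read 'p': s1 → s2
read 'p': s2 → s3
read 'p': s3 → s2
read 'q': s2 → s4
read 'q': s4 → s1
read 'q': s1 → s0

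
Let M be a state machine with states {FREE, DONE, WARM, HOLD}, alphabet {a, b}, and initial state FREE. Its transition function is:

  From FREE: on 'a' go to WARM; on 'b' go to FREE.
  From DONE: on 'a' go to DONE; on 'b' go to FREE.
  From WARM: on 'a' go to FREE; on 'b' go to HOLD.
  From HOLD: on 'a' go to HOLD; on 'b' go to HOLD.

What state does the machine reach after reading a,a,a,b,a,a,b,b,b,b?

FREE → WARM → FREE → WARM → HOLD → HOLD → HOLD → HOLD → HOLD → HOLD → HOLD

HOLD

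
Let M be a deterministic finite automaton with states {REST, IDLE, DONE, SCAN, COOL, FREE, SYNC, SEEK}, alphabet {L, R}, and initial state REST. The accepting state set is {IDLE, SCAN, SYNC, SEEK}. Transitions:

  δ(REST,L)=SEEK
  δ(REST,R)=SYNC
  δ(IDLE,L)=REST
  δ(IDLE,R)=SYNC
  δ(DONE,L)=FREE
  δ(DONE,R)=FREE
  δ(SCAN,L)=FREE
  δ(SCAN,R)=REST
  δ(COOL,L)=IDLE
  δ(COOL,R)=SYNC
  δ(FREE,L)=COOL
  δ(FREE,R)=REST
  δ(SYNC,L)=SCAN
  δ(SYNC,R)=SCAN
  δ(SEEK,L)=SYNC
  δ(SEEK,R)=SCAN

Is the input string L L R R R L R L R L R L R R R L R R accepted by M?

REST → SEEK → SYNC → SCAN → REST → SYNC → SCAN → REST → SEEK → SCAN → FREE → REST → SEEK → SCAN → REST → SYNC → SCAN → REST → SYNC
End state SYNC is accepting.

Yes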